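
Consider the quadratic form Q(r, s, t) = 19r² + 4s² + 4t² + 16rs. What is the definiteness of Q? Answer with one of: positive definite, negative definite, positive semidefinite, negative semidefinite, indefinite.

The symmetric matrix of Q is A = [[19, 8, 0], [8, 4, 0], [0, 0, 4]].
Leading principal minors: Δ_1 = 19, Δ_2 = 12, Δ_3 = 48.
All leading principal minors are positive, so by Sylvester's criterion Q is positive definite.

positive definite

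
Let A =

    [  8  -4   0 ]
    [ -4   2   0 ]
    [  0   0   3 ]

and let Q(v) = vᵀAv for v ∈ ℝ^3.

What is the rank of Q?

Applying the same elementary operations to the rows and columns of A produces a congruent diagonal matrix with entries 8, 0, 3.
Counting signs: 2 positive, 1 zero.
The rank is the number of nonzero pivots: 2.

2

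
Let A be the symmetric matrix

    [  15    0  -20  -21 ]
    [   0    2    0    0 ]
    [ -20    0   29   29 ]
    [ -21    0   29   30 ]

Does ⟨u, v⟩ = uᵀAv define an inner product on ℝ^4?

yes

Leading principal minors: Δ_1 = 15, Δ_2 = 30, Δ_3 = 70, Δ_4 = 12.
All leading principal minors are positive, so by Sylvester's criterion Q is positive definite.
⟨·,·⟩ is an inner product exactly when A is positive definite.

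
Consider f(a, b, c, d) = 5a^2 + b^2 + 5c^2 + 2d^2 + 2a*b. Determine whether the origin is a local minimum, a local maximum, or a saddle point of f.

The Hessian at the origin is H = [[10, 2, 0, 0], [2, 2, 0, 0], [0, 0, 10, 0], [0, 0, 0, 4]].
Applying the same elementary operations to the rows and columns of H produces a congruent diagonal matrix with entries 10, 8/5, 10, 4.
Counting signs: 4 positive.
H is positive definite, so the origin is a strict local minimum.

local minimum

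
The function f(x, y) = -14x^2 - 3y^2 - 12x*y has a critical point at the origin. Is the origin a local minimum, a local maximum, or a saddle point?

local maximum

The Hessian at the origin is H = [[-28, -12], [-12, -6]].
det H = -28·-6 − (-12)² = 24 > 0 and H[1,1] = -28 < 0, so H is negative definite.
Therefore the origin is a local maximum.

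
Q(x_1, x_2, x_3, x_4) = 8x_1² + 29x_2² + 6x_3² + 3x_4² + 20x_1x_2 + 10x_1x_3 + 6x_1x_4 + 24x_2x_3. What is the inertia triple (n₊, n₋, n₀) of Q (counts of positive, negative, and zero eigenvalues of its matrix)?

The associated matrix is A = [[8, 10, 5, 3], [10, 29, 12, 0], [5, 12, 6, 0], [3, 0, 0, 3]].
Row-reducing A symmetrically gives the diagonal entries 8, 33/2, 115/132, 15/23.
So there are 4 positive pivots.

(4, 0, 0)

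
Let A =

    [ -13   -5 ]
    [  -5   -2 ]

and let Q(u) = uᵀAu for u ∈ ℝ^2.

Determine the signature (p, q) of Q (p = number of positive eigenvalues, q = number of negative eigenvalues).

(0, 2)

Applying the same elementary operations to the rows and columns of A produces a congruent diagonal matrix with entries -13, -1/13.
That gives 2 negative pivots.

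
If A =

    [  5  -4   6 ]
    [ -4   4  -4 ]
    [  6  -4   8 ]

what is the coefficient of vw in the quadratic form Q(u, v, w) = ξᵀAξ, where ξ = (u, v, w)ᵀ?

-8

The coefficient of vw is A[2,3] + A[3,2] = 2·(-4) = -8.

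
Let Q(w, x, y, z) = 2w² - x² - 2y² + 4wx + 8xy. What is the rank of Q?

3

Write A = [[2, 2, 0, 0], [2, -1, 4, 0], [0, 4, -2, 0], [0, 0, 0, 0]].
Row-reducing A symmetrically gives the diagonal entries 2, -3, 10/3, 0.
That gives 2 positive, 1 negative, 1 zero pivots.
The rank is the number of nonzero pivots: 3.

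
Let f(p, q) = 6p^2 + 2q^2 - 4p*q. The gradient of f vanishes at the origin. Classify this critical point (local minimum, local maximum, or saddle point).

The Hessian at the origin is H = [[12, -4], [-4, 4]].
det H = 12·4 − (-4)² = 32 > 0 and H[1,1] = 12 > 0, so H is positive definite.
Therefore the origin is a local minimum.

local minimum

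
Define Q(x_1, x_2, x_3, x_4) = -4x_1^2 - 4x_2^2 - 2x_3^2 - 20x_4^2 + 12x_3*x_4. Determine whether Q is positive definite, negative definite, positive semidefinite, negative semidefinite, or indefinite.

The associated matrix is A = [[-4, 0, 0, 0], [0, -4, 0, 0], [0, 0, -2, 6], [0, 0, 6, -20]].
Applying the same elementary operations to the rows and columns of A produces a congruent diagonal matrix with entries -4, -4, -2, -2.
Counting signs: 4 negative.
Hence Q is negative definite.

negative definite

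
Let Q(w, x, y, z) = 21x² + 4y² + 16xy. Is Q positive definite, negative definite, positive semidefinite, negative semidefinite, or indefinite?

The associated matrix is A = [[0, 0, 0, 0], [0, 21, 8, 0], [0, 8, 4, 0], [0, 0, 0, 0]].
Symmetric row and column elimination reduces A to a congruent diagonal form with pivots 0, 21, 20/21, 0.
So there are 2 positive, 2 zero pivots.
Hence Q is positive semidefinite.

positive semidefinite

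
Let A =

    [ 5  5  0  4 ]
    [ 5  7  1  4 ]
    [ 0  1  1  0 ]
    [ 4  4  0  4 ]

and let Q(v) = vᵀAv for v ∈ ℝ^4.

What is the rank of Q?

4

An LDLᵀ factorisation of A has diagonal entries 5, 2, 1/2, 4/5.
That gives 4 positive pivots.
The rank is the number of nonzero pivots: 4.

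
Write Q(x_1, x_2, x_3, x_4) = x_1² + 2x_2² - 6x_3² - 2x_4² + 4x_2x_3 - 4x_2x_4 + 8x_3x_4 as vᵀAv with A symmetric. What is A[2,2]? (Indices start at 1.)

2

The coefficient of x_2² in Q is 2, and that is exactly A[2,2].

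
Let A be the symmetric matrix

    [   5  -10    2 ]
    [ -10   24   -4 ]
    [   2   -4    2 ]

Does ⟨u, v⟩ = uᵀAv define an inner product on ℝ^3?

yes

Applying the same elementary operations to the rows and columns of A produces a congruent diagonal matrix with entries 5, 4, 6/5.
So there are 3 positive pivots.
Hence Q is positive definite.
⟨·,·⟩ is an inner product exactly when A is positive definite.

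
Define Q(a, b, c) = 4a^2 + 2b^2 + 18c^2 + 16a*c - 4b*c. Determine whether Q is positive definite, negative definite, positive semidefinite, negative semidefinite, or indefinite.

The associated matrix is A = [[4, 0, 8], [0, 2, -2], [8, -2, 18]].
Row-reducing A symmetrically gives the diagonal entries 4, 2, 0.
Counting signs: 2 positive, 1 zero.
Hence Q is positive semidefinite.

positive semidefinite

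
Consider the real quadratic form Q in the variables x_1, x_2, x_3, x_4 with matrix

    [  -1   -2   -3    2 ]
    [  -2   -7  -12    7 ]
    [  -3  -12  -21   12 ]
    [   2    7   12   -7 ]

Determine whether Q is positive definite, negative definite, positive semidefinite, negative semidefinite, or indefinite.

negative semidefinite

Symmetric row and column elimination reduces A to a congruent diagonal form with pivots -1, -3, 0, 0.
That gives 2 negative, 2 zero pivots.
Hence Q is negative semidefinite.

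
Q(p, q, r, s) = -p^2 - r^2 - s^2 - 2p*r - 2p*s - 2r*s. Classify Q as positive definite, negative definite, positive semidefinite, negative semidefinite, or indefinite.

negative semidefinite

Write A = [[-1, 0, -1, -1], [0, 0, 0, 0], [-1, 0, -1, -1], [-1, 0, -1, -1]].
Applying the same elementary operations to the rows and columns of A produces a congruent diagonal matrix with entries -1, 0, 0, 0.
Counting signs: 1 negative, 3 zero.
Hence Q is negative semidefinite.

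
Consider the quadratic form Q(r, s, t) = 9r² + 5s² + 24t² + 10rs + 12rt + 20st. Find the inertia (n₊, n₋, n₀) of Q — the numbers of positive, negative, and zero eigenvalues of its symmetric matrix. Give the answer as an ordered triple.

The associated matrix is A = [[9, 5, 6], [5, 5, 10], [6, 10, 24]].
Applying the same elementary operations to the rows and columns of A produces a congruent diagonal matrix with entries 9, 20/9, 0.
Counting signs: 2 positive, 1 zero.

(2, 0, 1)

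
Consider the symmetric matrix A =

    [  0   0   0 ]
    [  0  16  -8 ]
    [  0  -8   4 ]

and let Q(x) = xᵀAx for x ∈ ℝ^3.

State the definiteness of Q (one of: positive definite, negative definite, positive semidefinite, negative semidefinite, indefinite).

positive semidefinite

Congruent diagonalization of A (simultaneous row and column reduction) yields pivots 0, 16, 0.
That gives 1 positive, 2 zero pivots.
Hence Q is positive semidefinite.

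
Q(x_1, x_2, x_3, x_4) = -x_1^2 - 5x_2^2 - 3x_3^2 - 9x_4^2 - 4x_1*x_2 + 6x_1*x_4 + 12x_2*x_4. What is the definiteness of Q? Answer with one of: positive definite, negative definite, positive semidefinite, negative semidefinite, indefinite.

negative semidefinite

The symmetric matrix is A = [[-1, -2, 0, 3], [-2, -5, 0, 6], [0, 0, -3, 0], [3, 6, 0, -9]].
Applying the same elementary operations to the rows and columns of A produces a congruent diagonal matrix with entries -1, -1, -3, 0.
Counting signs: 3 negative, 1 zero.
Hence Q is negative semidefinite.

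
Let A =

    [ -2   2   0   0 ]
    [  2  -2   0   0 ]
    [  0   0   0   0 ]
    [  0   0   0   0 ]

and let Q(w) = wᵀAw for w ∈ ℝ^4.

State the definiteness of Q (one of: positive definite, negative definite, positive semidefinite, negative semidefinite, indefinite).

negative semidefinite

Applying the same elementary operations to the rows and columns of A produces a congruent diagonal matrix with entries -2, 0, 0, 0.
Counting signs: 1 negative, 3 zero.
Hence Q is negative semidefinite.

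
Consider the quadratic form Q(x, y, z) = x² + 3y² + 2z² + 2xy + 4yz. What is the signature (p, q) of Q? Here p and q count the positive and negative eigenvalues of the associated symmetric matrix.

The symmetric matrix is A = [[1, 1, 0], [1, 3, 2], [0, 2, 2]].
Symmetric row and column elimination reduces A to a congruent diagonal form with pivots 1, 2, 0.
That gives 2 positive, 1 zero pivots.

(2, 0)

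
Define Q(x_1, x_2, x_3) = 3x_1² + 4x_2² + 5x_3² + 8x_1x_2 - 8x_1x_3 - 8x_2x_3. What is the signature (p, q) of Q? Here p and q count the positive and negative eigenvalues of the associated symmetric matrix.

The associated matrix is A = [[3, 4, -4], [4, 4, -4], [-4, -4, 5]].
Symmetric row and column elimination reduces A to a congruent diagonal form with pivots 3, -4/3, 1.
So there are 2 positive, 1 negative pivots.

(2, 1)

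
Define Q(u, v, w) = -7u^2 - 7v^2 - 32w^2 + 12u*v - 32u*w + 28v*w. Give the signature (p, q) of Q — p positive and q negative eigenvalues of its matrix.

(1, 2)

The associated matrix is A = [[-7, 6, -16], [6, -7, 14], [-16, 14, -32]].
Congruent diagonalization of A (simultaneous row and column reduction) yields pivots -7, -13/7, 60/13.
So there are 1 positive, 2 negative pivots.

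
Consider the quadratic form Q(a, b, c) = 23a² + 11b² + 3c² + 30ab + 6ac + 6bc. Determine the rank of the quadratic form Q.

3

The associated matrix is A = [[23, 15, 3], [15, 11, 3], [3, 3, 3]].
Applying the same elementary operations to the rows and columns of A produces a congruent diagonal matrix with entries 23, 28/23, 12/7.
Counting signs: 3 positive.
The rank is the number of nonzero pivots: 3.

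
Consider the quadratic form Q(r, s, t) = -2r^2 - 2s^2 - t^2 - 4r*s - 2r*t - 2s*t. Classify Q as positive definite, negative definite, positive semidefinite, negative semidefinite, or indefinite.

The symmetric matrix is A = [[-2, -2, -1], [-2, -2, -1], [-1, -1, -1]].
Row-reducing A symmetrically gives the diagonal entries -2, 0, -1/2.
Counting signs: 2 negative, 1 zero.
Hence Q is negative semidefinite.

negative semidefinite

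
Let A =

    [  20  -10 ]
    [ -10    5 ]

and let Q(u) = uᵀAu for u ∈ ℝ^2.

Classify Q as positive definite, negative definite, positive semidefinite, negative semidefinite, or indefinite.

Symmetric row and column elimination reduces A to a congruent diagonal form with pivots 20, 0.
Counting signs: 1 positive, 1 zero.
Hence Q is positive semidefinite.

positive semidefinite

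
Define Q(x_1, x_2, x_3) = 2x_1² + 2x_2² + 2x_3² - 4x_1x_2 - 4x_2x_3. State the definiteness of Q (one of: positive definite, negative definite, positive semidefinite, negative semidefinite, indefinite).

The symmetric matrix is A = [[2, -2, 0], [-2, 2, -2], [0, -2, 2]].
A is congruent to a diagonal matrix with 2 positive, 1 negative and 0 zero entries, so Q is indefinite.

indefinite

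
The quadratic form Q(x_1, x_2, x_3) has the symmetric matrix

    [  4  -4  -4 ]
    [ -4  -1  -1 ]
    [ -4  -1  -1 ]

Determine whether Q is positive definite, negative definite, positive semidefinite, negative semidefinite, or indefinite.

indefinite

Row-reducing A symmetrically gives the diagonal entries 4, -5, 0.
That gives 1 positive, 1 negative, 1 zero pivots.
Hence Q is indefinite.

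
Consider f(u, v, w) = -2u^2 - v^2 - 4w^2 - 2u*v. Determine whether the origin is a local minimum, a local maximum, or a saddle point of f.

local maximum

The Hessian at the origin is H = [[-4, -2, 0], [-2, -2, 0], [0, 0, -8]].
Applying the same elementary operations to the rows and columns of H produces a congruent diagonal matrix with entries -4, -1, -8.
Counting signs: 3 negative.
H is negative definite, so the origin is a strict local maximum.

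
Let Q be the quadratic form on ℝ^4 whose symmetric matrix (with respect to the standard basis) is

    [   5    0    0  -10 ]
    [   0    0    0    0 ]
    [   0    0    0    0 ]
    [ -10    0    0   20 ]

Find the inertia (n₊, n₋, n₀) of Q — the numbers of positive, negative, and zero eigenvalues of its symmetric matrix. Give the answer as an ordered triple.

(1, 0, 3)

Row-reducing A symmetrically gives the diagonal entries 5, 0, 0, 0.
So there are 1 positive, 3 zero pivots.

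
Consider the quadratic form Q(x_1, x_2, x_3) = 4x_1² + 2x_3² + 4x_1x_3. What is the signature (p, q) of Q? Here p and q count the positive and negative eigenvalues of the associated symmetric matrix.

Write A = [[4, 0, 2], [0, 0, 0], [2, 0, 2]].
Symmetric row and column elimination reduces A to a congruent diagonal form with pivots 4, 0, 1.
That gives 2 positive, 1 zero pivots.

(2, 0)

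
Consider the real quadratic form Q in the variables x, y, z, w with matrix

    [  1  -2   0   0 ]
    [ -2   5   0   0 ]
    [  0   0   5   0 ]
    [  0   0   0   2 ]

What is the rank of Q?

4

Row-reducing A symmetrically gives the diagonal entries 1, 1, 5, 2.
So there are 4 positive pivots.
The rank is the number of nonzero pivots: 4.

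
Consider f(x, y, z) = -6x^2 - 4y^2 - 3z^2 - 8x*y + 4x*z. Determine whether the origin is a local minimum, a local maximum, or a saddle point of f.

local maximum

The Hessian at the origin is H = [[-12, -8, 4], [-8, -8, 0], [4, 0, -6]].
Applying the same elementary operations to the rows and columns of H produces a congruent diagonal matrix with entries -12, -8/3, -2.
That gives 3 negative pivots.
H is negative definite, so the origin is a strict local maximum.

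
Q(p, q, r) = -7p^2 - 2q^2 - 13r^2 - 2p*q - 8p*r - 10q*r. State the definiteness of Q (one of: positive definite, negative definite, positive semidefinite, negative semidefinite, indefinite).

The symmetric matrix of Q is A = [[-7, -1, -4], [-1, -2, -5], [-4, -5, -13]].
Leading principal minors: Δ_1 = -7, Δ_2 = 13, Δ_3 = -2.
The signs alternate starting with Δ_1 < 0, so by Sylvester's criterion Q is negative definite.

negative definite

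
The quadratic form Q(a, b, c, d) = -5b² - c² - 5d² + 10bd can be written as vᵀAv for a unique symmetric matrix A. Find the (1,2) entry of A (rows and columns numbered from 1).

The coefficient of a·b in Q is 0. For a symmetric A this equals A[1,2] + A[2,1] = 2·A[1,2].
So A[1,2] = 0/2 = 0.

0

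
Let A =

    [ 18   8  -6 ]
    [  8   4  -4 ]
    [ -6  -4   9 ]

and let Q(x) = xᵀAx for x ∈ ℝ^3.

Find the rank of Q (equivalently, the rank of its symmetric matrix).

3

An LDLᵀ factorisation of A has diagonal entries 18, 4/9, 3.
So there are 3 positive pivots.
The rank is the number of nonzero pivots: 3.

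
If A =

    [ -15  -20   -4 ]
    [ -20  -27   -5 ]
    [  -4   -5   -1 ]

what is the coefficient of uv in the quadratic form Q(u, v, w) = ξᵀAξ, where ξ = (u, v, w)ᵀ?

-40

The coefficient of uv is A[1,2] + A[2,1] = 2·(-20) = -40.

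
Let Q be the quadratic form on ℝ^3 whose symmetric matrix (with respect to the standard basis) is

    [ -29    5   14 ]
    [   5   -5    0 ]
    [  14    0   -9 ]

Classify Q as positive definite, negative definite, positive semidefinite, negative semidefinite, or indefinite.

Leading principal minors: Δ_1 = -29, Δ_2 = 120, Δ_3 = -100.
The signs alternate starting with Δ_1 < 0, so by Sylvester's criterion Q is negative definite.

negative definite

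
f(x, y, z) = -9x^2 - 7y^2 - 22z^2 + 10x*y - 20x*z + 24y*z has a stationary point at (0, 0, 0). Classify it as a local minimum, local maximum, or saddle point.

The Hessian at the origin is H = [[-18, 10, -20], [10, -14, 24], [-20, 24, -44]].
Congruent diagonalization of H (simultaneous row and column reduction) yields pivots -18, -76/9, -40/19.
So there are 3 negative pivots.
H is negative definite, so the origin is a strict local maximum.

local maximum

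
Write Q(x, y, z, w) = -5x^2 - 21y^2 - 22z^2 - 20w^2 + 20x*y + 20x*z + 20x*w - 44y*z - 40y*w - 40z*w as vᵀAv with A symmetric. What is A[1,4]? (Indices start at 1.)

10

The coefficient of x·w in Q is 20. For a symmetric A this equals A[1,4] + A[4,1] = 2·A[1,4].
So A[1,4] = 20/2 = 10.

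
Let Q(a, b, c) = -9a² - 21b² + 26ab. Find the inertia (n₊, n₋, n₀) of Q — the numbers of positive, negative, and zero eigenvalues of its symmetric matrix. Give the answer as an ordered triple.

Write A = [[-9, 13, 0], [13, -21, 0], [0, 0, 0]].
Congruent diagonalization of A (simultaneous row and column reduction) yields pivots -9, -20/9, 0.
So there are 2 negative, 1 zero pivots.

(0, 2, 1)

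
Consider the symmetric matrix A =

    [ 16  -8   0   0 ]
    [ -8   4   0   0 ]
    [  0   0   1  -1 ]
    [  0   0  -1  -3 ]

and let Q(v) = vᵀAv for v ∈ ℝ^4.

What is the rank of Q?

3

Row-reducing A symmetrically gives the diagonal entries 16, 0, 1, -4.
Counting signs: 2 positive, 1 negative, 1 zero.
The rank is the number of nonzero pivots: 3.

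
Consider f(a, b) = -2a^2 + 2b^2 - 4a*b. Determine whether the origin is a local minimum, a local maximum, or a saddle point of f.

saddle point

The Hessian at the origin is H = [[-4, -4], [-4, 4]].
det H = -4·4 − (-4)² = -32 < 0, so H is indefinite.
Therefore the origin is a saddle point.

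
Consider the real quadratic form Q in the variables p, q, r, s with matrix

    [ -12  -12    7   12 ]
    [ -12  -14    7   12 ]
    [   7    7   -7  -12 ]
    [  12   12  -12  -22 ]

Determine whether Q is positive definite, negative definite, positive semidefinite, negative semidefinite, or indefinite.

negative definite

Leading principal minors: Δ_1 = -12, Δ_2 = 24, Δ_3 = -70, Δ_4 = 100.
The signs alternate starting with Δ_1 < 0, so by Sylvester's criterion Q is negative definite.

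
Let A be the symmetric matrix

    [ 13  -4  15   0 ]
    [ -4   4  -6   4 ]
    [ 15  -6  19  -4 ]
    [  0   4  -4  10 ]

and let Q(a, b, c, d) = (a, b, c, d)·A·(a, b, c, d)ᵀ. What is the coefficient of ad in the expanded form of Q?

0

The coefficient of ad is A[1,4] + A[4,1] = 2·0 = 0.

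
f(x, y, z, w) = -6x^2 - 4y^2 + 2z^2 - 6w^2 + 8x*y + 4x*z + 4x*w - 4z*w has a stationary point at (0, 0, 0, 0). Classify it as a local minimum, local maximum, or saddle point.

The Hessian at the origin is H = [[-12, 8, 4, 4], [8, -8, 0, 0], [4, 0, 4, -4], [4, 0, -4, -12]].
Congruent diagonalization of H (simultaneous row and column reduction) yields pivots -12, -8/3, 8, -8.
So there are 1 positive, 3 negative pivots.
H is indefinite, so the origin is a saddle point.

saddle point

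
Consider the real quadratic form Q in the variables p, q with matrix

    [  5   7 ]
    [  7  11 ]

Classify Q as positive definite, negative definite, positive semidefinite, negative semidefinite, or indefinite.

Leading principal minors: Δ_1 = 5, Δ_2 = 6.
All leading principal minors are positive, so by Sylvester's criterion Q is positive definite.

positive definite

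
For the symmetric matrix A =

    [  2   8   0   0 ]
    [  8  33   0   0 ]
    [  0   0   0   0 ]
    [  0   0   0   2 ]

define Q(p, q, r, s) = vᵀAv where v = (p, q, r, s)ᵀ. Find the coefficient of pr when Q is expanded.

0

The coefficient of pr is A[1,3] + A[3,1] = 2·0 = 0.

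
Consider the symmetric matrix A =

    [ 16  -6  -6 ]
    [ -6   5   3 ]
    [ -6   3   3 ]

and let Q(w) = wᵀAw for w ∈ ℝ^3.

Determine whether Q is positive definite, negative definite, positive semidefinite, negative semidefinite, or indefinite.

positive definite

Leading principal minors: Δ_1 = 16, Δ_2 = 44, Δ_3 = 24.
All leading principal minors are positive, so by Sylvester's criterion Q is positive definite.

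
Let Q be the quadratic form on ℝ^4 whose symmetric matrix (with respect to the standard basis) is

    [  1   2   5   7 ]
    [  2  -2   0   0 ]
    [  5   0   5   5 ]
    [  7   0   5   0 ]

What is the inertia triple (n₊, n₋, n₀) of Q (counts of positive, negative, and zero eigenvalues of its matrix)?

(1, 3, 0)

Symmetric row and column elimination reduces A to a congruent diagonal form with pivots 1, -6, -10/3, -3.
That gives 1 positive, 3 negative pivots.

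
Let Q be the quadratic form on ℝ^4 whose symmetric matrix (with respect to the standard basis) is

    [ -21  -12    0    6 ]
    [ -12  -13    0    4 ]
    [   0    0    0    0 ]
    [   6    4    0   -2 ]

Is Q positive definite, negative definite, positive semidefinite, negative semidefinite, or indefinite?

Applying the same elementary operations to the rows and columns of A produces a congruent diagonal matrix with entries -21, -43/7, 0, -10/43.
Counting signs: 3 negative, 1 zero.
Hence Q is negative semidefinite.

negative semidefinite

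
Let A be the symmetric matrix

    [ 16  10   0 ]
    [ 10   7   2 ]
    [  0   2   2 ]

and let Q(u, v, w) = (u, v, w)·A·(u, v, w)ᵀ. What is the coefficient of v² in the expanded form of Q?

7

The coefficient of v² is the diagonal entry A[2,2] = 7.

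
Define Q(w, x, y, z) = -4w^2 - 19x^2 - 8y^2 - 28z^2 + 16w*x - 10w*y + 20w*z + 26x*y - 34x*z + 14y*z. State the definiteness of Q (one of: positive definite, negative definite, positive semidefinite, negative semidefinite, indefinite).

indefinite

The symmetric matrix is A = [[-4, 8, -5, 10], [8, -19, 13, -17], [-5, 13, -8, 7], [10, -17, 7, -28]].
An LDLᵀ factorisation of A has diagonal entries -4, -3, 5/4, -5.
That gives 1 positive, 3 negative pivots.
Hence Q is indefinite.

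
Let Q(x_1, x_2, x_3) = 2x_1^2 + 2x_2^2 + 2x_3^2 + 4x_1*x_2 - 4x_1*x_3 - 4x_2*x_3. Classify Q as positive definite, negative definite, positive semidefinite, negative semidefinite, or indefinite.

positive semidefinite

Write A = [[2, 2, -2], [2, 2, -2], [-2, -2, 2]].
Congruent diagonalization of A (simultaneous row and column reduction) yields pivots 2, 0, 0.
So there are 1 positive, 2 zero pivots.
Hence Q is positive semidefinite.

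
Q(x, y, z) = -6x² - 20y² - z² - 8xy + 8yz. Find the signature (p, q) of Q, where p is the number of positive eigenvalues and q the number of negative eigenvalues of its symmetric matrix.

(0, 3)

Write A = [[-6, -4, 0], [-4, -20, 4], [0, 4, -1]].
Congruent diagonalization of A (simultaneous row and column reduction) yields pivots -6, -52/3, -1/13.
So there are 3 negative pivots.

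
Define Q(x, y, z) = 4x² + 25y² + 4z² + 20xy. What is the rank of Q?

2

The symmetric matrix is A = [[4, 10, 0], [10, 25, 0], [0, 0, 4]].
Symmetric row and column elimination reduces A to a congruent diagonal form with pivots 4, 0, 4.
So there are 2 positive, 1 zero pivots.
The rank is the number of nonzero pivots: 2.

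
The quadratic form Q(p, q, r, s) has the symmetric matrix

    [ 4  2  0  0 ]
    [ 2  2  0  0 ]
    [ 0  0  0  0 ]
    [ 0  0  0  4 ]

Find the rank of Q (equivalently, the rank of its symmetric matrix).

3

Symmetric row and column elimination reduces A to a congruent diagonal form with pivots 4, 1, 0, 4.
That gives 3 positive, 1 zero pivots.
The rank is the number of nonzero pivots: 3.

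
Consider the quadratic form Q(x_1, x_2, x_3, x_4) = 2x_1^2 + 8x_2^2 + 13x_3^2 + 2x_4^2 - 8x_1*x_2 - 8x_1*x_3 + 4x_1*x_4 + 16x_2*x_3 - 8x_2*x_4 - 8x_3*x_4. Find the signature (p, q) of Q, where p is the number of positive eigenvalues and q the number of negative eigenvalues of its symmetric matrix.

Write A = [[2, -4, -4, 2], [-4, 8, 8, -4], [-4, 8, 13, -4], [2, -4, -4, 2]].
Symmetric row and column elimination reduces A to a congruent diagonal form with pivots 2, 0, 5, 0.
Counting signs: 2 positive, 2 zero.

(2, 0)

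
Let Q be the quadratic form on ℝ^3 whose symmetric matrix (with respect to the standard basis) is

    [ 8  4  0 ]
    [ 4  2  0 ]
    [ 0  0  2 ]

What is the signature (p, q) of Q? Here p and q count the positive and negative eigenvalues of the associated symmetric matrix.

(2, 0)

Applying the same elementary operations to the rows and columns of A produces a congruent diagonal matrix with entries 8, 0, 2.
That gives 2 positive, 1 zero pivots.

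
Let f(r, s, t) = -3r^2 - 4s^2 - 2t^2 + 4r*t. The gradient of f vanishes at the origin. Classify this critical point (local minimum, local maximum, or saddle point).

local maximum

The Hessian at the origin is H = [[-6, 0, 4], [0, -8, 0], [4, 0, -4]].
Symmetric row and column elimination reduces H to a congruent diagonal form with pivots -6, -8, -4/3.
Counting signs: 3 negative.
H is negative definite, so the origin is a strict local maximum.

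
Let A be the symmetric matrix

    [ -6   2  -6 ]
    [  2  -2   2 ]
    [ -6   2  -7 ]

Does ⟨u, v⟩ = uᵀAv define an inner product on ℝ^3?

no

Leading principal minors: Δ_1 = -6, Δ_2 = 8, Δ_3 = -8.
The signs alternate starting with Δ_1 < 0, so by Sylvester's criterion Q is negative definite.
⟨·,·⟩ is an inner product exactly when A is positive definite.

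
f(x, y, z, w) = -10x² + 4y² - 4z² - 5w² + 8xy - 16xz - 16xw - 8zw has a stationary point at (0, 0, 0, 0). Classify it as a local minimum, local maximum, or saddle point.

The Hessian at the origin is H = [[-20, 8, -16, -16], [8, 8, 0, 0], [-16, 0, -8, -8], [-16, 0, -8, -10]].
Applying the same elementary operations to the rows and columns of H produces a congruent diagonal matrix with entries -20, 56/5, 8/7, -2.
That gives 2 positive, 2 negative pivots.
H is indefinite, so the origin is a saddle point.

saddle point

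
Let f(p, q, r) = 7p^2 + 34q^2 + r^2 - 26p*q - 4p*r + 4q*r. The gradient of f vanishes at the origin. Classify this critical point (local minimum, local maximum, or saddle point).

The Hessian at the origin is H = [[14, -26, -4], [-26, 68, 4], [-4, 4, 2]].
Symmetric row and column elimination reduces H to a congruent diagonal form with pivots 14, 138/7, 6/23.
That gives 3 positive pivots.
H is positive definite, so the origin is a strict local minimum.

local minimum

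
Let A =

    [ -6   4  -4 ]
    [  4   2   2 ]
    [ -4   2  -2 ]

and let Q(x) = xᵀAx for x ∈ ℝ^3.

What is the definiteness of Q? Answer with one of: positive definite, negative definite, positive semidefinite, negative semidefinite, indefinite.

Congruent diagonalization of A (simultaneous row and column reduction) yields pivots -6, 14/3, 4/7.
Counting signs: 2 positive, 1 negative.
Hence Q is indefinite.

indefinite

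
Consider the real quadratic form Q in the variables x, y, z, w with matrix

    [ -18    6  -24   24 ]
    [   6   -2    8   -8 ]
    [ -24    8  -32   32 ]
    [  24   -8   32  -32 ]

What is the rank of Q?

1

Congruent diagonalization of A (simultaneous row and column reduction) yields pivots -18, 0, 0, 0.
That gives 1 negative, 3 zero pivots.
The rank is the number of nonzero pivots: 1.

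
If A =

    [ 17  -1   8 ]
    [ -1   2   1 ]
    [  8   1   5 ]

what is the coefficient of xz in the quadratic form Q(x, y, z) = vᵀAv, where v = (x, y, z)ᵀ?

16

The coefficient of xz is A[1,3] + A[3,1] = 2·8 = 16.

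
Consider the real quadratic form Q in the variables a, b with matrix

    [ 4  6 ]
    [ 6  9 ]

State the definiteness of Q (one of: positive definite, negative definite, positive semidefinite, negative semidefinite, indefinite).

positive semidefinite

For the 2×2 matrix [[4, 6], [6, 9]]: det = 4·9 − (6)² = 0, trace = 13.
det = 0 so one eigenvalue is zero; the form is semidefinite with the sign of the trace.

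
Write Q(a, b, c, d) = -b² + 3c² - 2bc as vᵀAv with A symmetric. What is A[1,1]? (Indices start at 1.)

0

The coefficient of a² in Q is 0, and that is exactly A[1,1].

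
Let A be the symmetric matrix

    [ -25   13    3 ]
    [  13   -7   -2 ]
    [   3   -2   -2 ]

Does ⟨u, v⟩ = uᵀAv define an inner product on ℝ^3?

Congruent diagonalization of A (simultaneous row and column reduction) yields pivots -25, -6/25, -5/6.
Counting signs: 3 negative.
Hence Q is negative definite.
⟨·,·⟩ is an inner product exactly when A is positive definite.

no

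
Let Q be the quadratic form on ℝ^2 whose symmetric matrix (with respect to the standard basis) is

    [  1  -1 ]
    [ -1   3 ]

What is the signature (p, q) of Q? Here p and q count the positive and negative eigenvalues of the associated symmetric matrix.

(2, 0)

Row-reducing A symmetrically gives the diagonal entries 1, 2.
Counting signs: 2 positive.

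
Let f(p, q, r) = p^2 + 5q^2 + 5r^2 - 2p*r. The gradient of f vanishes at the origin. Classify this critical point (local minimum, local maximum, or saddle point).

local minimum

The Hessian at the origin is H = [[2, 0, -2], [0, 10, 0], [-2, 0, 10]].
Row-reducing H symmetrically gives the diagonal entries 2, 10, 8.
Counting signs: 3 positive.
H is positive definite, so the origin is a strict local minimum.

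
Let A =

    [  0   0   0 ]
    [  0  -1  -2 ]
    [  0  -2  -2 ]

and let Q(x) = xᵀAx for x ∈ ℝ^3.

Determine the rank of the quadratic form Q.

2

Symmetric row and column elimination reduces A to a congruent diagonal form with pivots 0, -1, 2.
That gives 1 positive, 1 negative, 1 zero pivots.
The rank is the number of nonzero pivots: 2.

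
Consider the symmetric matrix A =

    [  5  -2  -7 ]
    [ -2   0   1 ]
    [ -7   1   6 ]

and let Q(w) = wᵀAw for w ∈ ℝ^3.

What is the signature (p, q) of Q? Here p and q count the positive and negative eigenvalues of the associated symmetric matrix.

(2, 1)

An LDLᵀ factorisation of A has diagonal entries 5, -4/5, 1/4.
That gives 2 positive, 1 negative pivots.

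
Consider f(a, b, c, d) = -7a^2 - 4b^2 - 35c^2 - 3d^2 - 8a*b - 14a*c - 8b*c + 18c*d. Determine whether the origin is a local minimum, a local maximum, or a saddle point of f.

The Hessian at the origin is H = [[-14, -8, -14, 0], [-8, -8, -8, 0], [-14, -8, -70, 18], [0, 0, 18, -6]].
Applying the same elementary operations to the rows and columns of H produces a congruent diagonal matrix with entries -14, -24/7, -56, -3/14.
So there are 4 negative pivots.
H is negative definite, so the origin is a strict local maximum.

local maximum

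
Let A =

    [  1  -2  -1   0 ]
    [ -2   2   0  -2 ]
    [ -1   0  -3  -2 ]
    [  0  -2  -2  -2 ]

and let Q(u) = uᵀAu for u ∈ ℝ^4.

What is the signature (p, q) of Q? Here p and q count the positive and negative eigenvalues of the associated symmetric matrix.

Row-reducing A symmetrically gives the diagonal entries 1, -2, -2, 0.
Counting signs: 1 positive, 2 negative, 1 zero.

(1, 2)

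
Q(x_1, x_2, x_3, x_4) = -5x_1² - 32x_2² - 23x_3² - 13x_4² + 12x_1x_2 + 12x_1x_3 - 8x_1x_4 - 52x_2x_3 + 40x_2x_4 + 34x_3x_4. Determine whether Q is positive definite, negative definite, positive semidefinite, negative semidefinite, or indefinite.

The symmetric matrix of Q is A = [[-5, 6, 6, -4], [6, -32, -26, 20], [6, -26, -23, 17], [-4, 20, 17, -13]].
Leading principal minors: Δ_1 = -5, Δ_2 = 124, Δ_3 = -192, Δ_4 = 36.
The signs alternate starting with Δ_1 < 0, so by Sylvester's criterion Q is negative definite.

negative definite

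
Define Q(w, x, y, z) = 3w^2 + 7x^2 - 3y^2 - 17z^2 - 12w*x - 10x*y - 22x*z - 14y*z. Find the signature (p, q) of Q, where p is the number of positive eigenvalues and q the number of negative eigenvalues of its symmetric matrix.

The associated matrix is A = [[3, -6, 0, 0], [-6, 7, -5, -11], [0, -5, -3, -7], [0, -11, -7, -17]].
An LDLᵀ factorisation of A has diagonal entries 3, -5, 2, -4/5.
Counting signs: 2 positive, 2 negative.

(2, 2)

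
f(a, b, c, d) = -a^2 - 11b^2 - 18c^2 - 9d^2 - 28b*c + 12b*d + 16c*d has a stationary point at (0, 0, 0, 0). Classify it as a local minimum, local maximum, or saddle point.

The Hessian at the origin is H = [[-2, 0, 0, 0], [0, -22, -28, 12], [0, -28, -36, 16], [0, 12, 16, -18]].
An LDLᵀ factorisation of H has diagonal entries -2, -22, -4/11, -10.
So there are 4 negative pivots.
H is negative definite, so the origin is a strict local maximum.

local maximum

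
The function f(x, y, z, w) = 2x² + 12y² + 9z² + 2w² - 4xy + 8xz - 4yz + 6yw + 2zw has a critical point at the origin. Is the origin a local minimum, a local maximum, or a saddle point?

local minimum

The Hessian at the origin is H = [[4, -4, 8, 0], [-4, 24, -4, 6], [8, -4, 18, 2], [0, 6, 2, 4]].
An LDLᵀ factorisation of H has diagonal entries 4, 20, 6/5, 5/3.
That gives 4 positive pivots.
H is positive definite, so the origin is a strict local minimum.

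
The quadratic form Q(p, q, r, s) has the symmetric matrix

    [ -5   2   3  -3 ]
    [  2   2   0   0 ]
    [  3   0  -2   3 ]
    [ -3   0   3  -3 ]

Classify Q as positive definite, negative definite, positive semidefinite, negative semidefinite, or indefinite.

An LDLᵀ factorisation of A has diagonal entries -5, 14/5, -5/7, 12/5.
That gives 2 positive, 2 negative pivots.
Hence Q is indefinite.

indefinite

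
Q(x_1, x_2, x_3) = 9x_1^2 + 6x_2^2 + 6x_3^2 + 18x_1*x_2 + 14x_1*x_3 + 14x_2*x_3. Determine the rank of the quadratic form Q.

The symmetric matrix is A = [[9, 9, 7], [9, 6, 7], [7, 7, 6]].
An LDLᵀ factorisation of A has diagonal entries 9, -3, 5/9.
So there are 2 positive, 1 negative pivots.
The rank is the number of nonzero pivots: 3.

3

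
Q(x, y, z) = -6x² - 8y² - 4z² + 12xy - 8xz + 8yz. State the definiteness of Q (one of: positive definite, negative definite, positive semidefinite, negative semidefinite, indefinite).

The symmetric matrix of Q is A = [[-6, 6, -4], [6, -8, 4], [-4, 4, -4]].
Leading principal minors: Δ_1 = -6, Δ_2 = 12, Δ_3 = -16.
The signs alternate starting with Δ_1 < 0, so by Sylvester's criterion Q is negative definite.

negative definite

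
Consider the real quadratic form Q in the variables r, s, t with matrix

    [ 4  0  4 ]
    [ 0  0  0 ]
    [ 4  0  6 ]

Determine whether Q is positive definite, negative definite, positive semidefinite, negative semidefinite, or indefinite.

positive semidefinite

Applying the same elementary operations to the rows and columns of A produces a congruent diagonal matrix with entries 4, 0, 2.
Counting signs: 2 positive, 1 zero.
Hence Q is positive semidefinite.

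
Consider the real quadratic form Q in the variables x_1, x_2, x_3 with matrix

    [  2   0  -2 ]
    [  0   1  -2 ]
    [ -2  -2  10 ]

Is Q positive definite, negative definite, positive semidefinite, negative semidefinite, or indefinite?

positive definite

Leading principal minors: Δ_1 = 2, Δ_2 = 2, Δ_3 = 8.
All leading principal minors are positive, so by Sylvester's criterion Q is positive definite.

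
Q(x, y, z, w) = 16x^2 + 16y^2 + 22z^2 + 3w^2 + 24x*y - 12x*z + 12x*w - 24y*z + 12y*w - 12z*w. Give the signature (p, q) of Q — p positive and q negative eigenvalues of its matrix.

(4, 0)

The symmetric matrix is A = [[16, 12, -6, 6], [12, 16, -12, 6], [-6, -12, 22, -6], [6, 6, -6, 3]].
An LDLᵀ factorisation of A has diagonal entries 16, 7, 82/7, 3/82.
So there are 4 positive pivots.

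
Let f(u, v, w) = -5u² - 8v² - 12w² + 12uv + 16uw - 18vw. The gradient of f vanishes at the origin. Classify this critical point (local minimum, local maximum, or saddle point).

saddle point

The Hessian at the origin is H = [[-10, 12, 16], [12, -16, -18], [16, -18, -24]].
Applying the same elementary operations to the rows and columns of H produces a congruent diagonal matrix with entries -10, -8/5, 5/2.
That gives 1 positive, 2 negative pivots.
H is indefinite, so the origin is a saddle point.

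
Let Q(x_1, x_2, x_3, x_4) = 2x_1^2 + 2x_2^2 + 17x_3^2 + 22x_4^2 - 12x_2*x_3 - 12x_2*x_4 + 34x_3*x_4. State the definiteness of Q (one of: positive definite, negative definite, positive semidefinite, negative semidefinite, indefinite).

Write A = [[2, 0, 0, 0], [0, 2, -6, -6], [0, -6, 17, 17], [0, -6, 17, 22]].
Applying the same elementary operations to the rows and columns of A produces a congruent diagonal matrix with entries 2, 2, -1, 5.
So there are 3 positive, 1 negative pivots.
Hence Q is indefinite.

indefinite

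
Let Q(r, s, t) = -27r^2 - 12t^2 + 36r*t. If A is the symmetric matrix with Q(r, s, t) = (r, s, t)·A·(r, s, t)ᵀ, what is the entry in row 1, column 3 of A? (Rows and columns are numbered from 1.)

The coefficient of r·t in Q is 36. For a symmetric A this equals A[1,3] + A[3,1] = 2·A[1,3].
So A[1,3] = 36/2 = 18.

18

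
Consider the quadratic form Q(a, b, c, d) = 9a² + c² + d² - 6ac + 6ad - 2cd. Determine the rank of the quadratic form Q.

Write A = [[9, 0, -3, 3], [0, 0, 0, 0], [-3, 0, 1, -1], [3, 0, -1, 1]].
Row-reducing A symmetrically gives the diagonal entries 9, 0, 0, 0.
That gives 1 positive, 3 zero pivots.
The rank is the number of nonzero pivots: 1.

1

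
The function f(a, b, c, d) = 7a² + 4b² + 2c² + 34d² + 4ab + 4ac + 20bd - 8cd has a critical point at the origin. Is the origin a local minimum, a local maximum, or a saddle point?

local minimum

The Hessian at the origin is H = [[14, 4, 4, 0], [4, 8, 0, 20], [4, 0, 4, -8], [0, 20, -8, 68]].
Applying the same elementary operations to the rows and columns of H produces a congruent diagonal matrix with entries 14, 48/7, 8/3, 3/2.
So there are 4 positive pivots.
H is positive definite, so the origin is a strict local minimum.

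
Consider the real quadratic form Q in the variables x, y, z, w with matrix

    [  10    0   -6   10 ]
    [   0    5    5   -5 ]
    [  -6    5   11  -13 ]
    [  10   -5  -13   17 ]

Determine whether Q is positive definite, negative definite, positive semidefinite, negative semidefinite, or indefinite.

positive definite

Leading principal minors: Δ_1 = 10, Δ_2 = 50, Δ_3 = 120, Δ_4 = 40.
All leading principal minors are positive, so by Sylvester's criterion Q is positive definite.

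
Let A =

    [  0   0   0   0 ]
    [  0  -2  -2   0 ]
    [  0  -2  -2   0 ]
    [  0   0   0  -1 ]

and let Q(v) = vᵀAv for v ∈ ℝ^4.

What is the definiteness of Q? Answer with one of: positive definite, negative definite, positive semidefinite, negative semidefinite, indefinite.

Row-reducing A symmetrically gives the diagonal entries 0, -2, 0, -1.
Counting signs: 2 negative, 2 zero.
Hence Q is negative semidefinite.

negative semidefinite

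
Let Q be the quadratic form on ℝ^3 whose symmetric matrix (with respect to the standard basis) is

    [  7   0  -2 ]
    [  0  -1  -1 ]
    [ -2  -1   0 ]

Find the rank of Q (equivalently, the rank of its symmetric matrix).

3

Applying the same elementary operations to the rows and columns of A produces a congruent diagonal matrix with entries 7, -1, 3/7.
That gives 2 positive, 1 negative pivots.
The rank is the number of nonzero pivots: 3.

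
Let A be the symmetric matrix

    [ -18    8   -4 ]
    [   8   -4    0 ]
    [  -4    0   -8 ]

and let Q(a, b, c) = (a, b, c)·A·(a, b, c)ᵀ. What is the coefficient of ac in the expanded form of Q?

-8

The coefficient of ac is A[1,3] + A[3,1] = 2·(-4) = -8.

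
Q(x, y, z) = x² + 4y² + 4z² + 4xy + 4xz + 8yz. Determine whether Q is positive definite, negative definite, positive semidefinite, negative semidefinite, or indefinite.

Write A = [[1, 2, 2], [2, 4, 4], [2, 4, 4]].
Applying the same elementary operations to the rows and columns of A produces a congruent diagonal matrix with entries 1, 0, 0.
Counting signs: 1 positive, 2 zero.
Hence Q is positive semidefinite.

positive semidefinite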